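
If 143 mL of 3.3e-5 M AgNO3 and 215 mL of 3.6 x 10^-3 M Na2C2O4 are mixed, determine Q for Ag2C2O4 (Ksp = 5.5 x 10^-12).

Total volume = 143 + 215 = 358 mL.
[Ag^+] = 3.3 × 10^-5 × (143/358) = 1.32 × 10^-5 M
[C2O4^2-] = 3.6 × 10^-3 × (215/358) = 2.16 x 10^-3 M
Ag2C2O4(s) <=> 2 Ag^+(aq) + C2O4^2-(aq), so Q = [Ag^+]^2[C2O4^2-]
Q = (1.32 × 10^-5)^2(2.16 × 10^-3) = 3.8 x 10^-13
Q < Ksp, so no precipitate of Ag2C2O4 forms.

3.8e-13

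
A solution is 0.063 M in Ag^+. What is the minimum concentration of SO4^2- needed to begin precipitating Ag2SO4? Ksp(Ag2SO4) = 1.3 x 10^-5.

[SO4^2-] = 3.3 × 10^-3 M

Ag2SO4(s) <=> 2 Ag^+(aq) + SO4^2-(aq)
Ksp = [Ag^+]^2[SO4^2-]
Precipitation begins when Q = Ksp. With [Ag^+] = 0.063 M:
1.3 x 10^-5 = (0.063)^2 × [SO4^2-]
[SO4^2-] = (1.3 x 10^-5 / 3.97 × 10^-3) = 3.3 x 10^-3 M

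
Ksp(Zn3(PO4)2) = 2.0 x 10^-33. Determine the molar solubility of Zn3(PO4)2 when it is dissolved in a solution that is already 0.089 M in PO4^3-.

2.1e-11 M

Zn3(PO4)2(s) ⇌ 3 Zn^2+(aq) + 2 PO4^3-(aq)
Ksp = [Zn^2+]^3[PO4^3-]^2
If s mol/L dissolves here, [Zn^2+] = 3s, [PO4^3-] = 0.089 + 2s ≈ 0.089 (since the PO4^3- already present dominates).
Ksp ≈ (3s)^3 × (0.089)^2
s = 2.1 x 10^-11 M
Check: 2s = 4.2 × 10^-11 ≪ 0.089, so the approximation is valid.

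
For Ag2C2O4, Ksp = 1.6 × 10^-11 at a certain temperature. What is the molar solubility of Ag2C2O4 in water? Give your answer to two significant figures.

Ag2C2O4(s) ⇌ 2 Ag^+ + C2O4^2-
Ksp = [Ag^+]^2[C2O4^2-]
With molar solubility s: [Ag^+] = 2s, [C2O4^2-] = s.
Substituting: Ksp = (2s)^2s = 4s^3
s^3 = 1.6 × 10^-11 / 4, so s = 1.6 × 10^-4 M

1.6 x 10^-4 M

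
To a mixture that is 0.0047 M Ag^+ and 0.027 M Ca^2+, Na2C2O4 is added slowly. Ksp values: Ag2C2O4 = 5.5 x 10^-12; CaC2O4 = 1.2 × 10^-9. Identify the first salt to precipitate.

Precipitation of each salt starts when its ion product equals its Ksp.
For Ag2C2O4: 5.5 x 10^-12 = (0.0047)^2 × [C2O4^2-]  ⇒  [C2O4^2-] = 2.5 x 10^-7 M.
For CaC2O4: 1.2 × 10^-9 = 0.027 × [C2O4^2-]  ⇒  [C2O4^2-] = 4.4 × 10^-8 M.
The salt with the lower threshold [C2O4^2-] precipitates first: CaC2O4.

CaC2O4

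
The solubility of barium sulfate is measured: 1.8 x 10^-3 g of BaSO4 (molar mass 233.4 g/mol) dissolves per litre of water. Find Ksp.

Molar solubility s = (1.8 × 10^-3 g/L) / (233.4 g/mol) = 7.71 × 10^-6 M.
BaSO4(s) ⇌ Ba^2+ + SO4^2-
For each mole of BaSO4 that dissolves: [Ba^2+] = s, [SO4^2-] = s.
Ksp = [Ba^2+][SO4^2-]
Ksp = s^2
Ksp = (7.71 x 10^-6)^2 = 5.9 x 10^-11

5.9 × 10^-11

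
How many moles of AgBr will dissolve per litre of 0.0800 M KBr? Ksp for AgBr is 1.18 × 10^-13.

AgBr(s) <=> Ag^+(aq) + Br^-(aq)
Ksp = [Ag^+][Br^-]
Let s = moles of AgBr that dissolve per litre. [Ag^+] = s, [Br^-] = 0.0800 + s ≈ 0.0800 (since Br^- from KBr dominates).
Ksp ≈ s × 0.0800
s = 1.48 × 10^-12 M
Check: s = 1.5 x 10^-12 ≪ 0.0800, so the approximation is valid.

1.48 × 10^-12 M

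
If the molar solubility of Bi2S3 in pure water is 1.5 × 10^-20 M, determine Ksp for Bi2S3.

Bi2S3(s) ⇌ 2 Bi^3+(aq) + 3 S^2-(aq)
For each mole of Bi2S3 that dissolves: [Bi^3+] = 2s, [S^2-] = 3s.
Ksp = [Bi^3+]^2[S^2-]^3
Ksp = (2s)^2(3s)^3 = 108s^5
With s = 1.5 × 10^-20: Ksp = 8.2 x 10^-98

Ksp = 8.2 × 10^-98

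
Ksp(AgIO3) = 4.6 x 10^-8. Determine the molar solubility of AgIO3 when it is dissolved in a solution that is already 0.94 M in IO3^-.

s = 4.9 x 10^-8 M

AgIO3(s) ⇌ Ag^+ + IO3^-
Ksp = [Ag^+][IO3^-]
Let s be the molar solubility in this solution. [Ag^+] = s, [IO3^-] = 0.94 + s ≈ 0.94 (since the IO3^- already present dominates).
Ksp ≈ s × 0.94
s = 4.9 x 10^-8 M
Check: s = 4.9 x 10^-8 ≪ 0.94, so the approximation is valid.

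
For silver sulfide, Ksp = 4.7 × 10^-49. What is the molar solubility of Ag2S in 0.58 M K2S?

s ≈ 4.5e-25 M

Ag2S(s) ⇌ 2 Ag^+ + S^2-
Ksp = [Ag^+]^2[S^2-]
Let s = moles of Ag2S that dissolve per litre. [Ag^+] = 2s, [S^2-] = 0.58 + s ≈ 0.58 (common-ion effect: S^2- is already 0.58 M).
Ksp ≈ (2s)^2 × 0.58
s = 4.5 × 10^-25 M
Check: s = 4.5 × 10^-25 ≪ 0.58, so the approximation is valid.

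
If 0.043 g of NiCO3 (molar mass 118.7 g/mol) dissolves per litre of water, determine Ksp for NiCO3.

Molar solubility s = (4.3 × 10^-2 g/L) / (118.7 g/mol) = 3.62 × 10^-4 M.
NiCO3(s) ⇌ Ni^2+(aq) + CO3^2-(aq)
If s mol/L of NiCO3 dissolves, [Ni^2+] = s and [CO3^2-] = s.
Ksp = [Ni^2+][CO3^2-]
Ksp = s × s = s^2
Ksp = (3.62 × 10^-4)^2 = 1.3 x 10^-7

1.3e-7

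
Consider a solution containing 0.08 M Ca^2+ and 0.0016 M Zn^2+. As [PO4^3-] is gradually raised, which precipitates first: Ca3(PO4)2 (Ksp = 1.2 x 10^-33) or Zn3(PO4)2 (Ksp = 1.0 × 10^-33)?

Precipitation of each salt starts when its ion product equals its Ksp.
For Ca3(PO4)2: 1.2 x 10^-33 = (0.08)^3 × [PO4^3-]^2  ⇒  [PO4^3-] = 1.5 x 10^-15 M.
For Zn3(PO4)2: 1.0 × 10^-33 = (0.0016)^3 × [PO4^3-]^2  ⇒  [PO4^3-] = 4.9 × 10^-13 M.
The salt with the lower threshold [PO4^3-] precipitates first: Ca3(PO4)2.

Ca3(PO4)2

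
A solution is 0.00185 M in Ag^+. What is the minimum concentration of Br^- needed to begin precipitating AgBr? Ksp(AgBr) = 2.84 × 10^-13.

[Br^-] = 1.54e-10 M

AgBr(s) ⇌ Ag^+(aq) + Br^-(aq)
Ksp = [Ag^+][Br^-]
Precipitation begins when Q = Ksp. With [Ag^+] = 0.00185 M:
2.84 × 10^-13 = (0.00185) × [Br^-]
[Br^-] = (2.84 × 10^-13 / 1.85 x 10^-3) = 1.54 × 10^-10 M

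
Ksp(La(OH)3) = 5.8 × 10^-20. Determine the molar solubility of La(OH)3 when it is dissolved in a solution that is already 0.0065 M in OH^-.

s = 2.1e-13 M

La(OH)3(s) ⇌ La^3+ + 3 OH^-
Ksp = [La^3+][OH^-]^3
Let s = moles of La(OH)3 that dissolve per litre. [La^3+] = s, [OH^-] = 0.0065 + 3s ≈ 0.0065 (common-ion effect: OH^- is already 0.0065 M).
Ksp ≈ s × (0.0065)^3
s = 2.1 × 10^-13 M
Check: 3s = 6.3 × 10^-13 ≪ 0.0065, so the approximation is valid.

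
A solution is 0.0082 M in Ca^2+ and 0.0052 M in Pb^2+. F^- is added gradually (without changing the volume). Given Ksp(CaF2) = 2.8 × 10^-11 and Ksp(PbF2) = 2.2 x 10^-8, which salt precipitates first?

Precipitation of each salt starts when its ion product equals its Ksp.
For CaF2: 2.8 × 10^-11 = 0.0082 × [F^-]^2  ⇒  [F^-] = 5.8 × 10^-5 M.
For PbF2: 2.2 x 10^-8 = 0.0052 × [F^-]^2  ⇒  [F^-] = 2.1 x 10^-3 M.
The salt with the lower threshold [F^-] precipitates first: CaF2.

CaF2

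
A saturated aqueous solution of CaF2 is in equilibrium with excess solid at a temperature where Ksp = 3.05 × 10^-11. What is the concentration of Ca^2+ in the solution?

[Ca^2+] = 1.97 x 10^-4 M

CaF2(s) ⇌ Ca^2+(aq) + 2 F^-(aq)
Ksp = [Ca^2+][F^-]^2
Let s = molar solubility. Then [Ca^2+] = s and [F^-] = 2s.
Substituting: Ksp = s(2s)^2 = 4s^3
Solving, s = (3.05 × 10^-11/4)^(1/3) = 1.968 × 10^-4 M
[Ca^2+] = s = 1.97 × 10^-4 M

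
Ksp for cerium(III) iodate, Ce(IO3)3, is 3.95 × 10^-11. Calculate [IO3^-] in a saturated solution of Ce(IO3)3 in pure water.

Ce(IO3)3(s) ⇌ Ce^3+ + 3 IO3^-
Ksp = [Ce^3+][IO3^-]^3
For each mole of Ce(IO3)3 that dissolves: [Ce^3+] = s, [IO3^-] = 3s.
So Ksp = s × (3s)^3 = 27s^4
Solving, s = (3.95 × 10^-11/27)^(1/4) = 1.100 x 10^-3 M
[IO3^-] = 3s = 3.30 × 10^-3 M

[IO3^-] = 3.30e-3 M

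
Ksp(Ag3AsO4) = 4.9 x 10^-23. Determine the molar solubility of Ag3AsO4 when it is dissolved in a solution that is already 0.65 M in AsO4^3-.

s ≈ 1.4e-8 M

Ag3AsO4(s) ⇌ 3 Ag^+(aq) + AsO4^3-(aq)
Ksp = [Ag^+]^3[AsO4^3-]
Let s be the molar solubility in this solution. [Ag^+] = 3s, [AsO4^3-] = 0.65 + s ≈ 0.65 (Ksp is small, so little additional dissolves).
Ksp ≈ (3s)^3 × 0.65
s = 1.4 × 10^-8 M
Check: s = 1.4 × 10^-8 ≪ 0.65, so the approximation is valid.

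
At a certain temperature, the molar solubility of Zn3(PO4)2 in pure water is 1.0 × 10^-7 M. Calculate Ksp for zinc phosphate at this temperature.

Ksp ≈ 1.1e-33

Zn3(PO4)2(s) <=> 3 Zn^2+ + 2 PO4^3-
For each mole of Zn3(PO4)2 that dissolves: [Zn^2+] = 3s, [PO4^3-] = 2s.
Ksp = [Zn^2+]^3[PO4^3-]^2
Substituting: Ksp = (3s)^3(2s)^2 = 108s^5
Ksp = 108 × (1.0 × 10^-7)^5 = 1.1 × 10^-33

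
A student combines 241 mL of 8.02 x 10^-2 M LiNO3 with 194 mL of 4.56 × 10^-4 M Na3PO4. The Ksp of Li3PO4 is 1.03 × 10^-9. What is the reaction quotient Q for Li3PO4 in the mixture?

Q = 1.78 x 10^-8

Total volume = 241 + 194 = 435 mL.
[Li^+] = 8.02 x 10^-2 × (241/435) = 4.443 × 10^-2 M
[PO4^3-] = 4.56 × 10^-4 × (194/435) = 2.034 × 10^-4 M
Li3PO4(s) ⇌ 3 Li^+(aq) + PO4^3-(aq), so Q = [Li^+]^3[PO4^3-]
Q = (4.443 × 10^-2)^3(2.034 × 10^-4) = 1.78 × 10^-8
Q > Ksp, so Li3PO4 will precipitate.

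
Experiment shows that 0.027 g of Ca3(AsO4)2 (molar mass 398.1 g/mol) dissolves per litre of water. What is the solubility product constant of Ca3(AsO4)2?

Molar solubility s = (2.7 × 10^-2 g/L) / (398.1 g/mol) = 6.78 × 10^-5 M.
Ca3(AsO4)2(s) ⇌ 3 Ca^2+ + 2 AsO4^3-
Let s = molar solubility. Then [Ca^2+] = 3s and [AsO4^3-] = 2s.
Ksp = [Ca^2+]^3[AsO4^3-]^2
Substituting: Ksp = (3s)^3(2s)^2 = 108s^5
With s = 6.78 × 10^-5: Ksp = 1.5 x 10^-19

1.5e-19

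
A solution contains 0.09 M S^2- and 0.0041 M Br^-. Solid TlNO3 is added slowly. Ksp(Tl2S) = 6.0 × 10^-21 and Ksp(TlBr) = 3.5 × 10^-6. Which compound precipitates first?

Tl2S

Each salt begins to precipitate when Q = Ksp, i.e. when [Tl^+] reaches its threshold.
For Tl2S: 6.0 × 10^-21 = 0.09 × [Tl^+]^2  ⇒  [Tl^+] = 2.6 × 10^-10 M.
For TlBr: 3.5 × 10^-6 = 0.0041 × [Tl^+]  ⇒  [Tl^+] = 8.5 × 10^-4 M.
The salt with the lower threshold [Tl^+] precipitates first: Tl2S.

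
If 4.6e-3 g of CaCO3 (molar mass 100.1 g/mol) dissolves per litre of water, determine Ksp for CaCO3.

Molar solubility s = (4.6 x 10^-3 g/L) / (100.1 g/mol) = 4.60 x 10^-5 M.
CaCO3(s) ⇌ Ca^2+(aq) + CO3^2-(aq)
For each mole of CaCO3 that dissolves: [Ca^2+] = s, [CO3^2-] = s.
Ksp = [Ca^2+][CO3^2-]
Ksp = s^2
With s = 4.60 x 10^-5: Ksp = 2.1 × 10^-9

Ksp ≈ 2.1e-9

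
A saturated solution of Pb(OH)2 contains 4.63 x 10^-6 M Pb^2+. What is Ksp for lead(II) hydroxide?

Ksp = 3.97 x 10^-16

Pb(OH)2(s) <=> Pb^2+(aq) + 2 OH^-(aq)
Stoichiometry gives [OH^-] = (2/1)[Pb^2+] = 9.260 × 10^-6 M.
Ksp = [Pb^2+][OH^-]^2
Ksp = 4.63 × 10^-6 × (9.260 × 10^-6)^2 = 3.97 x 10^-16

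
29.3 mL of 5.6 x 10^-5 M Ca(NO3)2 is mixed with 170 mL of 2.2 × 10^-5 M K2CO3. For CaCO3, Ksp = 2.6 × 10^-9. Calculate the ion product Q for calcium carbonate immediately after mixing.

Q ≈ 1.5 x 10^-10

Total volume = 29.3 + 170 = 199.3 mL.
[Ca^2+] = 5.6 x 10^-5 × (29.3/199.3) = 8.23 × 10^-6 M
[CO3^2-] = 2.2 × 10^-5 × (170/199.3) = 1.88 × 10^-5 M
CaCO3(s) ⇌ Ca^2+(aq) + CO3^2-(aq), so Q = [Ca^2+][CO3^2-]
Q = (8.23 × 10^-6)(1.88 x 10^-5) = 1.5 x 10^-10
Q < Ksp, so no precipitate of CaCO3 forms.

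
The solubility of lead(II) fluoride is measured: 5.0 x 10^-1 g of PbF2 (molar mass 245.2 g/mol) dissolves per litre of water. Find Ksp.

Molar solubility s = (5.0 × 10^-1 g/L) / (245.2 g/mol) = 2.04 x 10^-3 M.
PbF2(s) ⇌ Pb^2+(aq) + 2 F^-(aq)
With molar solubility s: [Pb^2+] = s, [F^-] = 2s.
Ksp = [Pb^2+][F^-]^2
Ksp = s(2s)^2 = 4s^3
With s = 2.04 × 10^-3: Ksp = 3.4 × 10^-8

Ksp ≈ 3.4 x 10^-8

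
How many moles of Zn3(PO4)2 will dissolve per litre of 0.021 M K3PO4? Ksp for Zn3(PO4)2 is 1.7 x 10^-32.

Zn3(PO4)2(s) ⇌ 3 Zn^2+ + 2 PO4^3-
Ksp = [Zn^2+]^3[PO4^3-]^2
If s mol/L dissolves here, [Zn^2+] = 3s, [PO4^3-] = 0.021 + 2s ≈ 0.021 (since PO4^3- from K3PO4 dominates).
Ksp ≈ (3s)^3 × (0.021)^2
s = 1.1 x 10^-10 M
Check: 2s = 2.3 × 10^-10 ≪ 0.021, so the approximation is valid.

1.1 × 10^-10 M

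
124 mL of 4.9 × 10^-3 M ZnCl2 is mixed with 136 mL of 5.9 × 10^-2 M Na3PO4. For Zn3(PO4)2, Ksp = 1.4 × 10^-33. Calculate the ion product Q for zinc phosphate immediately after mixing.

Total volume = 124 + 136 = 260 mL.
[Zn^2+] = 4.9 x 10^-3 × (124/260) = 2.34 x 10^-3 M
[PO4^3-] = 5.9 × 10^-2 × (136/260) = 3.09 × 10^-2 M
Zn3(PO4)2(s) ⇌ 3 Zn^2+(aq) + 2 PO4^3-(aq), so Q = [Zn^2+]^3[PO4^3-]^2
Q = (2.34 x 10^-3)^3(3.09 x 10^-2)^2 = 1.2 × 10^-11
Q > Ksp, so Zn3(PO4)2 will precipitate.

Q = 1.2 × 10^-11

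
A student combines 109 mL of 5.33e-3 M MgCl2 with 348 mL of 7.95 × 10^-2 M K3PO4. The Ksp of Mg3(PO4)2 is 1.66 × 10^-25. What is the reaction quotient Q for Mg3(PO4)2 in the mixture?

Q ≈ 7.53 × 10^-12

Total volume = 109 + 348 = 457 mL.
[Mg^2+] = 5.33 × 10^-3 × (109/457) = 1.271 x 10^-3 M
[PO4^3-] = 7.95 x 10^-2 × (348/457) = 6.054 × 10^-2 M
Mg3(PO4)2(s) <=> 3 Mg^2+(aq) + 2 PO4^3-(aq), so Q = [Mg^2+]^3[PO4^3-]^2
Q = (1.271 × 10^-3)^3(6.054 × 10^-2)^2 = 7.53 x 10^-12
Q > Ksp, so Mg3(PO4)2 will precipitate.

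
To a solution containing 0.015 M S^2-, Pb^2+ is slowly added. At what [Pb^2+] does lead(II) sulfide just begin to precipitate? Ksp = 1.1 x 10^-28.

PbS(s) <=> Pb^2+(aq) + S^2-(aq)
Ksp = [Pb^2+][S^2-]
Precipitation begins when Q = Ksp. With [S^2-] = 0.015 M:
1.1 x 10^-28 = (0.015) × [Pb^2+]
[Pb^2+] = (1.1 x 10^-28 / 1.5 x 10^-2) = 7.3 × 10^-27 M

[Pb^2+] ≈ 7.3 × 10^-27 M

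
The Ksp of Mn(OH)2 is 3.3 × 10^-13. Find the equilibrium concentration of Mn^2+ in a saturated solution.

Mn(OH)2(s) <=> Mn^2+(aq) + 2 OH^-(aq)
Ksp = [Mn^2+][OH^-]^2
With molar solubility s: [Mn^2+] = s, [OH^-] = 2s.
Substituting: Ksp = s(2s)^2 = 4s^3
Solving, s = (3.3 × 10^-13/4)^(1/3) = 4.35 x 10^-5 M
[Mn^2+] = s = 4.4 × 10^-5 M

4.4 × 10^-5 M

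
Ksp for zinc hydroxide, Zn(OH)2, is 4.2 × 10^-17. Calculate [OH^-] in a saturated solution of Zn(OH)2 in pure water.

Zn(OH)2(s) <=> Zn^2+ + 2 OH^-
Ksp = [Zn^2+][OH^-]^2
If s mol/L of Zn(OH)2 dissolves, [Zn^2+] = s and [OH^-] = 2s.
Ksp = s(2s)^2 = 4s^3
Solving, s = (4.2 × 10^-17/4)^(1/3) = 2.19 × 10^-6 M
[OH^-] = 2s = 4.4 × 10^-6 M

4.4e-6 M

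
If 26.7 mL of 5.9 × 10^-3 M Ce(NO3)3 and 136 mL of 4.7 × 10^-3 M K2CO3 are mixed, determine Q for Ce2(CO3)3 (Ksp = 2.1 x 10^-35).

5.7 × 10^-14

Total volume = 26.7 + 136 = 162.7 mL.
[Ce^3+] = 5.9 × 10^-3 × (26.7/162.7) = 9.68 x 10^-4 M
[CO3^2-] = 4.7 × 10^-3 × (136/162.7) = 3.93 × 10^-3 M
Ce2(CO3)3(s) ⇌ 2 Ce^3+ + 3 CO3^2-, so Q = [Ce^3+]^2[CO3^2-]^3
Q = (9.68 x 10^-4)^2(3.93 x 10^-3)^3 = 5.7 x 10^-14
Q > Ksp, so Ce2(CO3)3 will precipitate.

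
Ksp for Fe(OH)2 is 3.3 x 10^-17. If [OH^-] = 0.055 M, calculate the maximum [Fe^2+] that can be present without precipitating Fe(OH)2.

[Fe^2+] = 1.1 x 10^-14 M

Fe(OH)2(s) <=> Fe^2+ + 2 OH^-
Ksp = [Fe^2+][OH^-]^2
Precipitation begins when Q = Ksp. With [OH^-] = 0.055 M:
3.3 x 10^-17 = (0.055)^2 × [Fe^2+]
[Fe^2+] = (3.3 x 10^-17 / 3.03 × 10^-3) = 1.1 x 10^-14 M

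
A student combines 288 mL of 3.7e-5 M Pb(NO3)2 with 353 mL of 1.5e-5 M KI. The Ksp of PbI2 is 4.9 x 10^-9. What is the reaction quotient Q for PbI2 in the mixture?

Total volume = 288 + 353 = 641 mL.
[Pb^2+] = 3.7 × 10^-5 × (288/641) = 1.66 × 10^-5 M
[I^-] = 1.5 × 10^-5 × (353/641) = 8.26 × 10^-6 M
PbI2(s) <=> Pb^2+(aq) + 2 I^-(aq), so Q = [Pb^2+][I^-]^2
Q = (1.66 x 10^-5)(8.26 × 10^-6)^2 = 1.1 × 10^-15
Q < Ksp, so no precipitate of PbI2 forms.

1.1 × 10^-15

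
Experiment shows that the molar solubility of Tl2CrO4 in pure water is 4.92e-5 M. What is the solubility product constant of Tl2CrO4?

Ksp = 4.76 × 10^-13

Tl2CrO4(s) ⇌ 2 Tl^+(aq) + CrO4^2-(aq)
If s mol/L of Tl2CrO4 dissolves, [Tl^+] = 2s and [CrO4^2-] = s.
Ksp = [Tl^+]^2[CrO4^2-]
So Ksp = (2s)^2 × s = 4s^3
With s = 4.92 x 10^-5: Ksp = 4.76 x 10^-13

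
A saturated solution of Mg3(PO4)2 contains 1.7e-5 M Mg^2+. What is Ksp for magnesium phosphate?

Mg3(PO4)2(s) <=> 3 Mg^2+(aq) + 2 PO4^3-(aq)
Stoichiometry gives [PO4^3-] = (2/3)[Mg^2+] = 1.13 x 10^-5 M.
Ksp = [Mg^2+]^3[PO4^3-]^2
Ksp = (1.7 x 10^-5)^3 × (1.13 x 10^-5)^2 = 6.3 x 10^-25

6.3 × 10^-25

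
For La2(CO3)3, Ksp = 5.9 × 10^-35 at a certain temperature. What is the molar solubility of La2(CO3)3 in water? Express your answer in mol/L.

La2(CO3)3(s) ⇌ 2 La^3+(aq) + 3 CO3^2-(aq)
Ksp = [La^3+]^2[CO3^2-]^3
If s mol/L of La2(CO3)3 dissolves, [La^3+] = 2s and [CO3^2-] = 3s.
Substituting: Ksp = (2s)^2(3s)^3 = 108s^5
s^5 = 5.9 × 10^-35 / 108, so s = 5.6 × 10^-8 M

s = 5.6 x 10^-8 M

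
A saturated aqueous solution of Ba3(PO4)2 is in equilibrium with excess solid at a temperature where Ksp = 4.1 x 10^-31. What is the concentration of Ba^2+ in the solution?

Ba3(PO4)2(s) ⇌ 3 Ba^2+ + 2 PO4^3-
Ksp = [Ba^2+]^3[PO4^3-]^2
With molar solubility s: [Ba^2+] = 3s, [PO4^3-] = 2s.
Substituting: Ksp = (3s)^3(2s)^2 = 108s^5
s = (4.1 x 10^-31 / 108)^(1/5) = 3.28 × 10^-7 M
[Ba^2+] = 3s = 9.8 × 10^-7 M

[Ba^2+] = 9.8 × 10^-7 M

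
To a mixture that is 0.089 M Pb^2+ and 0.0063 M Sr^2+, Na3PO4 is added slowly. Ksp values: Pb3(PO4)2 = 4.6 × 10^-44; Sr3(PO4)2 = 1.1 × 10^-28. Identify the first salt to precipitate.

Each salt begins to precipitate when Q = Ksp, i.e. when [PO4^3-] reaches its threshold.
For Pb3(PO4)2: 4.6 × 10^-44 = (0.089)^3 × [PO4^3-]^2  ⇒  [PO4^3-] = 8.1 × 10^-21 M.
For Sr3(PO4)2: 1.1 × 10^-28 = (0.0063)^3 × [PO4^3-]^2  ⇒  [PO4^3-] = 2.1 × 10^-11 M.
The salt with the lower threshold [PO4^3-] precipitates first: Pb3(PO4)2.

Pb3(PO4)2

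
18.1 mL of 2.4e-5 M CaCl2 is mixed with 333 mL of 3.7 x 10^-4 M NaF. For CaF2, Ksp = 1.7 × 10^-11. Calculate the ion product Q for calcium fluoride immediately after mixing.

Total volume = 18.1 + 333 = 351.1 mL.
[Ca^2+] = 2.4 × 10^-5 × (18.1/351.1) = 1.24 × 10^-6 M
[F^-] = 3.7 × 10^-4 × (333/351.1) = 3.51 × 10^-4 M
CaF2(s) ⇌ Ca^2+ + 2 F^-, so Q = [Ca^2+][F^-]^2
Q = (1.24 × 10^-6)(3.51 × 10^-4)^2 = 1.5 x 10^-13
Q < Ksp, so no precipitate of CaF2 forms.

Q ≈ 1.5 x 10^-13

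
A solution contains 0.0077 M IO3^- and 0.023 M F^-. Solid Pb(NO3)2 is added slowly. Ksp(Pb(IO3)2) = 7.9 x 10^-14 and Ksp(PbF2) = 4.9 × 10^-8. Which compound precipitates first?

Each salt begins to precipitate when Q = Ksp, i.e. when [Pb^2+] reaches its threshold.
For Pb(IO3)2: 7.9 x 10^-14 = (0.0077)^2 × [Pb^2+]  ⇒  [Pb^2+] = 1.3 × 10^-9 M.
For PbF2: 4.9 × 10^-8 = (0.023)^2 × [Pb^2+]  ⇒  [Pb^2+] = 9.3 × 10^-5 M.
The salt with the lower threshold [Pb^2+] precipitates first: Pb(IO3)2.

Pb(IO3)2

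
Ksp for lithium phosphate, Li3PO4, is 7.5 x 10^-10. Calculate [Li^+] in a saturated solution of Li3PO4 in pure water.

Li3PO4(s) ⇌ 3 Li^+(aq) + PO4^3-(aq)
Ksp = [Li^+]^3[PO4^3-]
If s mol/L of Li3PO4 dissolves, [Li^+] = 3s and [PO4^3-] = s.
So Ksp = (3s)^3 × s = 27s^4
s = (7.5 x 10^-10 / 27)^(1/4) = 2.30 × 10^-3 M
[Li^+] = 3s = 6.9 x 10^-3 M

[Li^+] ≈ 6.9 x 10^-3 M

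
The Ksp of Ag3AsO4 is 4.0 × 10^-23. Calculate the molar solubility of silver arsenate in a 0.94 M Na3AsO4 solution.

s = 1.2 × 10^-8 M

Ag3AsO4(s) <=> 3 Ag^+ + AsO4^3-
Ksp = [Ag^+]^3[AsO4^3-]
Let s be the molar solubility in this solution. [Ag^+] = 3s, [AsO4^3-] = 0.94 + s ≈ 0.94 (common-ion effect: AsO4^3- is already 0.94 M).
Ksp ≈ (3s)^3 × 0.94
s = 1.2 × 10^-8 M
Check: s = 1.2 × 10^-8 ≪ 0.94, so the approximation is valid.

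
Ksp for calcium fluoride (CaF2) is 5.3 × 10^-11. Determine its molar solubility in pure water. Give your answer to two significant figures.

CaF2(s) <=> Ca^2+(aq) + 2 F^-(aq)
Ksp = [Ca^2+][F^-]^2
For each mole of CaF2 that dissolves: [Ca^2+] = s, [F^-] = 2s.
So Ksp = s × (2s)^2 = 4s^3
Solving, s = (5.3 × 10^-11/4)^(1/3) = 2.4 × 10^-4 M

s ≈ 2.4e-4 M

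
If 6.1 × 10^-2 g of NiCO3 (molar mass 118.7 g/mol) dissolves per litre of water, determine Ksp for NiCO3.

Molar solubility s = (6.1 x 10^-2 g/L) / (118.7 g/mol) = 5.14 × 10^-4 M.
NiCO3(s) ⇌ Ni^2+ + CO3^2-
For each mole of NiCO3 that dissolves: [Ni^2+] = s, [CO3^2-] = s.
Ksp = [Ni^2+][CO3^2-]
Ksp = s × s = s^2
With s = 5.14 x 10^-4: Ksp = 2.6 x 10^-7

Ksp = 2.6e-7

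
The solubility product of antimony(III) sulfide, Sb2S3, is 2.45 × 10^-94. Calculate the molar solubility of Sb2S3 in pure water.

Sb2S3(s) ⇌ 2 Sb^3+(aq) + 3 S^2-(aq)
Ksp = [Sb^3+]^2[S^2-]^3
With molar solubility s: [Sb^3+] = 2s, [S^2-] = 3s.
Ksp = (2s)^2(3s)^3 = 108s^5
Solving, s = (2.45 × 10^-94/108)^(1/5) = 7.43 x 10^-20 M

7.43 x 10^-20 M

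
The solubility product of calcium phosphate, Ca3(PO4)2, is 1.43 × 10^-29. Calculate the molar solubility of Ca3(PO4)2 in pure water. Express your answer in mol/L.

Ca3(PO4)2(s) ⇌ 3 Ca^2+(aq) + 2 PO4^3-(aq)
Ksp = [Ca^2+]^3[PO4^3-]^2
With molar solubility s: [Ca^2+] = 3s, [PO4^3-] = 2s.
Substituting: Ksp = (3s)^3(2s)^2 = 108s^5
s^5 = 1.43 × 10^-29 / 108, so s = 6.67 × 10^-7 M

s ≈ 6.67e-7 M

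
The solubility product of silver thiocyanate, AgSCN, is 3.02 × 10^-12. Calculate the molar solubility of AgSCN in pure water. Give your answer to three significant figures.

s ≈ 1.74 × 10^-6 M

AgSCN(s) <=> Ag^+(aq) + SCN^-(aq)
Ksp = [Ag^+][SCN^-]
With molar solubility s: [Ag^+] = s, [SCN^-] = s.
Ksp = s × s = s^2
s = (3.02 × 10^-12)^(1/2) = 1.74 × 10^-6 M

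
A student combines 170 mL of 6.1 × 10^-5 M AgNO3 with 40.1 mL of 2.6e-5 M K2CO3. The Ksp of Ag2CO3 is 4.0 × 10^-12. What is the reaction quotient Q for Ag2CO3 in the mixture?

Total volume = 170 + 40.1 = 210.1 mL.
[Ag^+] = 6.1 × 10^-5 × (170/210.1) = 4.94 x 10^-5 M
[CO3^2-] = 2.6 × 10^-5 × (40.1/210.1) = 4.96 x 10^-6 M
Ag2CO3(s) <=> 2 Ag^+ + CO3^2-, so Q = [Ag^+]^2[CO3^2-]
Q = (4.94 × 10^-5)^2(4.96 × 10^-6) = 1.2 x 10^-14
Q < Ksp, so no precipitate of Ag2CO3 forms.

Q = 1.2e-14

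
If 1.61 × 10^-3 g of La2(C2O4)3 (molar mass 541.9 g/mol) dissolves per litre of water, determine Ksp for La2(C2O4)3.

Ksp ≈ 2.50e-26

Molar solubility s = (1.61 × 10^-3 g/L) / (541.9 g/mol) = 2.971 × 10^-6 M.
La2(C2O4)3(s) ⇌ 2 La^3+(aq) + 3 C2O4^2-(aq)
With molar solubility s: [La^3+] = 2s, [C2O4^2-] = 3s.
Ksp = [La^3+]^2[C2O4^2-]^3
Substituting: Ksp = (2s)^2(3s)^3 = 108s^5
Ksp = 108 × (2.971 × 10^-6)^5 = 2.50 x 10^-26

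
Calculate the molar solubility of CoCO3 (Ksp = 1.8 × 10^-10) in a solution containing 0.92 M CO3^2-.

CoCO3(s) ⇌ Co^2+(aq) + CO3^2-(aq)
Ksp = [Co^2+][CO3^2-]
If s mol/L dissolves here, [Co^2+] = s, [CO3^2-] = 0.92 + s ≈ 0.92 (common-ion effect: CO3^2- is already 0.92 M).
Ksp ≈ s × 0.92
s = 2.0 x 10^-10 M
Check: s = 2.0 × 10^-10 ≪ 0.92, so the approximation is valid.

s = 2.0 × 10^-10 M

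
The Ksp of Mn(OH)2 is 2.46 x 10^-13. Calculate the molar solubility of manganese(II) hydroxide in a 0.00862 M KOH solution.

Mn(OH)2(s) ⇌ Mn^2+(aq) + 2 OH^-(aq)
Ksp = [Mn^2+][OH^-]^2
Let s = moles of Mn(OH)2 that dissolve per litre. [Mn^2+] = s, [OH^-] = 0.00862 + 2s ≈ 0.00862 (Ksp is small, so little additional dissolves).
Ksp ≈ s × (0.00862)^2
s = 3.31 × 10^-9 M
Check: 2s = 6.6 × 10^-9 ≪ 0.00862, so the approximation is valid.

3.31 × 10^-9 M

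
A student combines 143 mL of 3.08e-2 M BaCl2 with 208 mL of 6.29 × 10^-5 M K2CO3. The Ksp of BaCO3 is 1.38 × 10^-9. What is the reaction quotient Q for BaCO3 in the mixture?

Total volume = 143 + 208 = 351 mL.
[Ba^2+] = 3.08 × 10^-2 × (143/351) = 1.255 × 10^-2 M
[CO3^2-] = 6.29 x 10^-5 × (208/351) = 3.727 × 10^-5 M
BaCO3(s) ⇌ Ba^2+ + CO3^2-, so Q = [Ba^2+][CO3^2-]
Q = (1.255 x 10^-2)(3.727 × 10^-5) = 4.68 x 10^-7
Q > Ksp, so BaCO3 will precipitate.

4.68 × 10^-7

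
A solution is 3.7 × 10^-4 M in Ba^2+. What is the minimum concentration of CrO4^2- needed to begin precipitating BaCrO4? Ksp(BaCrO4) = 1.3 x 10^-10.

BaCrO4(s) ⇌ Ba^2+(aq) + CrO4^2-(aq)
Ksp = [Ba^2+][CrO4^2-]
Precipitation begins when Q = Ksp. With [Ba^2+] = 3.7 × 10^-4 M:
1.3 x 10^-10 = (3.7 × 10^-4) × [CrO4^2-]
[CrO4^2-] = (1.3 x 10^-10 / 3.7 × 10^-4) = 3.5 × 10^-7 M

[CrO4^2-] ≈ 3.5 x 10^-7 M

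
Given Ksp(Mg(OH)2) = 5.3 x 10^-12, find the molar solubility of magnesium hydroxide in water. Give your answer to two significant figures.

Mg(OH)2(s) ⇌ Mg^2+(aq) + 2 OH^-(aq)
Ksp = [Mg^2+][OH^-]^2
For each mole of Mg(OH)2 that dissolves: [Mg^2+] = s, [OH^-] = 2s.
So Ksp = s × (2s)^2 = 4s^3
Solving, s = (5.3 x 10^-12/4)^(1/3) = 1.1 × 10^-4 M

s = 1.1e-4 M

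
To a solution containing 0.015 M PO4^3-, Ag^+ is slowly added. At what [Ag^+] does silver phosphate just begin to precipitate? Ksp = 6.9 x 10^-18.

Ag3PO4(s) ⇌ 3 Ag^+ + PO4^3-
Ksp = [Ag^+]^3[PO4^3-]
Precipitation begins when Q = Ksp. With [PO4^3-] = 0.015 M:
6.9 x 10^-18 = (0.015) × [Ag^+]^3
[Ag^+] = (6.9 x 10^-18 / 1.5 x 10^-2)^(1/3) = 7.7 × 10^-6 M

[Ag^+] ≈ 7.7e-6 M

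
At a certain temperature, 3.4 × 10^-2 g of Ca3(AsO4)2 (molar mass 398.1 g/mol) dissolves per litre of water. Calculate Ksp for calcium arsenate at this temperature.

Molar solubility s = (3.4 x 10^-2 g/L) / (398.1 g/mol) = 8.54 × 10^-5 M.
Ca3(AsO4)2(s) ⇌ 3 Ca^2+(aq) + 2 AsO4^3-(aq)
Let s = molar solubility. Then [Ca^2+] = 3s and [AsO4^3-] = 2s.
Ksp = [Ca^2+]^3[AsO4^3-]^2
So Ksp = (3s)^3 × (2s)^2 = 108s^5
Ksp = 108 × (8.54 × 10^-5)^5 = 4.9 × 10^-19

Ksp ≈ 4.9e-19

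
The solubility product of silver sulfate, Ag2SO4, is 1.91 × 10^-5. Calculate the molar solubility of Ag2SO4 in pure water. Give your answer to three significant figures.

s ≈ 1.68 x 10^-2 M

Ag2SO4(s) ⇌ 2 Ag^+(aq) + SO4^2-(aq)
Ksp = [Ag^+]^2[SO4^2-]
With molar solubility s: [Ag^+] = 2s, [SO4^2-] = s.
So Ksp = (2s)^2 × s = 4s^3
s^3 = 1.91 × 10^-5 / 4, so s = 1.68 x 10^-2 M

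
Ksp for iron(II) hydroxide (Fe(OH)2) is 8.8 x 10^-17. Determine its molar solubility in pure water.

2.8 × 10^-6 M

Fe(OH)2(s) ⇌ Fe^2+ + 2 OH^-
Ksp = [Fe^2+][OH^-]^2
If s mol/L of Fe(OH)2 dissolves, [Fe^2+] = s and [OH^-] = 2s.
Ksp = s(2s)^2 = 4s^3
s = (8.8 x 10^-17 / 4)^(1/3) = 2.8 x 10^-6 M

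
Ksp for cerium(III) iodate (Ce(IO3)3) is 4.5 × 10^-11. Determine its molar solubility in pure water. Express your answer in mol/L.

1.1 × 10^-3 M

Ce(IO3)3(s) <=> Ce^3+(aq) + 3 IO3^-(aq)
Ksp = [Ce^3+][IO3^-]^3
Let s = molar solubility. Then [Ce^3+] = s and [IO3^-] = 3s.
Substituting: Ksp = s(3s)^3 = 27s^4
s^4 = 4.5 × 10^-11 / 27, so s = 1.1 × 10^-3 M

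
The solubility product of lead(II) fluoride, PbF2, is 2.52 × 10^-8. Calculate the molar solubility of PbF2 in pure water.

s = 1.85e-3 M

PbF2(s) <=> Pb^2+ + 2 F^-
Ksp = [Pb^2+][F^-]^2
For each mole of PbF2 that dissolves: [Pb^2+] = s, [F^-] = 2s.
Substituting: Ksp = s(2s)^2 = 4s^3
s = (2.52 × 10^-8 / 4)^(1/3) = 1.85 x 10^-3 M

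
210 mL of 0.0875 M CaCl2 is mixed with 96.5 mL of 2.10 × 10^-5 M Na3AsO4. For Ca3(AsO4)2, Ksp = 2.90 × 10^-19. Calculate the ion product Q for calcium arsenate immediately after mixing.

Total volume = 210 + 96.5 = 306.5 mL.
[Ca^2+] = 8.75 × 10^-2 × (210/306.5) = 5.995 × 10^-2 M
[AsO4^3-] = 2.10 x 10^-5 × (96.5/306.5) = 6.612 × 10^-6 M
Ca3(AsO4)2(s) ⇌ 3 Ca^2+ + 2 AsO4^3-, so Q = [Ca^2+]^3[AsO4^3-]^2
Q = (5.995 x 10^-2)^3(6.612 x 10^-6)^2 = 9.42 x 10^-15
Q > Ksp, so Ca3(AsO4)2 will precipitate.

9.42 × 10^-15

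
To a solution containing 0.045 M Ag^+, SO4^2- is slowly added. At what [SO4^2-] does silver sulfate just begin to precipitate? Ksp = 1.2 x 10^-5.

5.9 × 10^-3 M

Ag2SO4(s) <=> 2 Ag^+ + SO4^2-
Ksp = [Ag^+]^2[SO4^2-]
Precipitation begins when Q = Ksp. With [Ag^+] = 0.045 M:
1.2 x 10^-5 = (0.045)^2 × [SO4^2-]
[SO4^2-] = (1.2 x 10^-5 / 2.03 × 10^-3) = 5.9 × 10^-3 M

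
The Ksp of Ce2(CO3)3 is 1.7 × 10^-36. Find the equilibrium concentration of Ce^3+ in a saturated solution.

Ce2(CO3)3(s) <=> 2 Ce^3+ + 3 CO3^2-
Ksp = [Ce^3+]^2[CO3^2-]^3
For each mole of Ce2(CO3)3 that dissolves: [Ce^3+] = 2s, [CO3^2-] = 3s.
So Ksp = (2s)^2 × (3s)^3 = 108s^5
Solving, s = (1.7 × 10^-36/108)^(1/5) = 2.75 x 10^-8 M
[Ce^3+] = 2s = 5.5 x 10^-8 M

5.5 x 10^-8 M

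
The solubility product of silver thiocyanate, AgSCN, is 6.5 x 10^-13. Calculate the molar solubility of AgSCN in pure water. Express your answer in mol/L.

AgSCN(s) ⇌ Ag^+(aq) + SCN^-(aq)
Ksp = [Ag^+][SCN^-]
For each mole of AgSCN that dissolves: [Ag^+] = s, [SCN^-] = s.
Ksp = (s)(s) = s^2
s = √(6.5 x 10^-13) = 8.1 x 10^-7 M

8.1 × 10^-7 M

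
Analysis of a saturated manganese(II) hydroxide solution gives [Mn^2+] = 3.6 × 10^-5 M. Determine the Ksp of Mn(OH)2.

1.9 x 10^-13

Mn(OH)2(s) ⇌ Mn^2+ + 2 OH^-
Stoichiometry gives [OH^-] = (2/1)[Mn^2+] = 7.20 × 10^-5 M.
Ksp = [Mn^2+][OH^-]^2
Ksp = 3.6 x 10^-5 × (7.20 × 10^-5)^2 = 1.9 × 10^-13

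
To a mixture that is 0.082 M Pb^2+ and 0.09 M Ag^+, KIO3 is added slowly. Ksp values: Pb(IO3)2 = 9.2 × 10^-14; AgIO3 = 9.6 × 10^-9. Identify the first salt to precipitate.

Each salt begins to precipitate when Q = Ksp, i.e. when [IO3^-] reaches its threshold.
For Pb(IO3)2: 9.2 × 10^-14 = 0.082 × [IO3^-]^2  ⇒  [IO3^-] = 1.1 x 10^-6 M.
For AgIO3: 9.6 × 10^-9 = 0.09 × [IO3^-]  ⇒  [IO3^-] = 1.1 x 10^-7 M.
The salt with the lower threshold [IO3^-] precipitates first: AgIO3.

AgIO3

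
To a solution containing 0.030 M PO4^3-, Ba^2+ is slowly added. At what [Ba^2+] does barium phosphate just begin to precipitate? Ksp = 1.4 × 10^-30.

Ba3(PO4)2(s) <=> 3 Ba^2+(aq) + 2 PO4^3-(aq)
Ksp = [Ba^2+]^3[PO4^3-]^2
Precipitation begins when Q = Ksp. With [PO4^3-] = 0.030 M:
1.4 × 10^-30 = (0.030)^2 × [Ba^2+]^3
[Ba^2+] = (1.4 × 10^-30 / 9.00 × 10^-4)^(1/3) = 1.2 × 10^-9 M

[Ba^2+] = 1.2 × 10^-9 M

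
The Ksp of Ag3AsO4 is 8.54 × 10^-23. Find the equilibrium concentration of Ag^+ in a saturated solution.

Ag3AsO4(s) <=> 3 Ag^+(aq) + AsO4^3-(aq)
Ksp = [Ag^+]^3[AsO4^3-]
If s mol/L of Ag3AsO4 dissolves, [Ag^+] = 3s and [AsO4^3-] = s.
Ksp = (3s)^3s = 27s^4
s = (8.54 × 10^-23 / 27)^(1/4) = 1.334 x 10^-6 M
[Ag^+] = 3s = 4.00 x 10^-6 M

4.00 × 10^-6 M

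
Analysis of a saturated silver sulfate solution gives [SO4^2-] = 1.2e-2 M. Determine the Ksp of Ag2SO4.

6.9 × 10^-6

Ag2SO4(s) ⇌ 2 Ag^+ + SO4^2-
Stoichiometry gives [Ag^+] = (2/1)[SO4^2-] = 2.40 × 10^-2 M.
Ksp = [Ag^+]^2[SO4^2-]
Ksp = (2.40 × 10^-2)^2 × 1.2 × 10^-2 = 6.9 × 10^-6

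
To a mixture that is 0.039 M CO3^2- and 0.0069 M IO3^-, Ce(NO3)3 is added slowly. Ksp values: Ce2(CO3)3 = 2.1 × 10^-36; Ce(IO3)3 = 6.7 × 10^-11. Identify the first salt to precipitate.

Each salt begins to precipitate when Q = Ksp, i.e. when [Ce^3+] reaches its threshold.
For Ce2(CO3)3: 2.1 × 10^-36 = (0.039)^3 × [Ce^3+]^2  ⇒  [Ce^3+] = 1.9 x 10^-16 M.
For Ce(IO3)3: 6.7 × 10^-11 = (0.0069)^3 × [Ce^3+]  ⇒  [Ce^3+] = 2.0 × 10^-4 M.
The salt with the lower threshold [Ce^3+] precipitates first: Ce2(CO3)3.

Ce2(CO3)3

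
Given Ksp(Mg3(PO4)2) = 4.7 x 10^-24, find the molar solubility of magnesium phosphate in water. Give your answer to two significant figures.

8.5 × 10^-6 M

Mg3(PO4)2(s) ⇌ 3 Mg^2+ + 2 PO4^3-
Ksp = [Mg^2+]^3[PO4^3-]^2
If s mol/L of Mg3(PO4)2 dissolves, [Mg^2+] = 3s and [PO4^3-] = 2s.
Ksp = (3s)^3(2s)^2 = 108s^5
s = (4.7 x 10^-24 / 108)^(1/5) = 8.5 × 10^-6 M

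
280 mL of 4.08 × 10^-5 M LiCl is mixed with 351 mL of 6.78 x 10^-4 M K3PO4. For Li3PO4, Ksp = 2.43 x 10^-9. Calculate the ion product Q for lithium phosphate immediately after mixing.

Q = 2.24 x 10^-18

Total volume = 280 + 351 = 631 mL.
[Li^+] = 4.08 x 10^-5 × (280/631) = 1.810 × 10^-5 M
[PO4^3-] = 6.78 × 10^-4 × (351/631) = 3.771 × 10^-4 M
Li3PO4(s) ⇌ 3 Li^+ + PO4^3-, so Q = [Li^+]^3[PO4^3-]
Q = (1.810 × 10^-5)^3(3.771 × 10^-4) = 2.24 × 10^-18
Q < Ksp, so no precipitate of Li3PO4 forms.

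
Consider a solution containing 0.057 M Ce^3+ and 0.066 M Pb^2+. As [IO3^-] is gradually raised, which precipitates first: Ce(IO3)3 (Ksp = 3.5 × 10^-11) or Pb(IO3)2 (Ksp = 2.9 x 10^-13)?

Precipitation of each salt starts when its ion product equals its Ksp.
For Ce(IO3)3: 3.5 × 10^-11 = 0.057 × [IO3^-]^3  ⇒  [IO3^-] = 8.5 × 10^-4 M.
For Pb(IO3)2: 2.9 x 10^-13 = 0.066 × [IO3^-]^2  ⇒  [IO3^-] = 2.1 × 10^-6 M.
The salt with the lower threshold [IO3^-] precipitates first: Pb(IO3)2.

Pb(IO3)2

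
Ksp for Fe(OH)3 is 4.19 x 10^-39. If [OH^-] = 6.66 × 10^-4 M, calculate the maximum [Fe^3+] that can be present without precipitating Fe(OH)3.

[Fe^3+] = 1.42 x 10^-29 M

Fe(OH)3(s) ⇌ Fe^3+ + 3 OH^-
Ksp = [Fe^3+][OH^-]^3
Precipitation begins when Q = Ksp. With [OH^-] = 6.66 × 10^-4 M:
4.19 x 10^-39 = (6.66 × 10^-4)^3 × [Fe^3+]
[Fe^3+] = (4.19 x 10^-39 / 2.954 × 10^-10) = 1.42 x 10^-29 M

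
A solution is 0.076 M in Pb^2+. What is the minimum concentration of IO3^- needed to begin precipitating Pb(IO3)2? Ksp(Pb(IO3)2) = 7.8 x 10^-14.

Pb(IO3)2(s) <=> Pb^2+ + 2 IO3^-
Ksp = [Pb^2+][IO3^-]^2
Precipitation begins when Q = Ksp. With [Pb^2+] = 0.076 M:
7.8 x 10^-14 = (0.076) × [IO3^-]^2
[IO3^-] = (7.8 x 10^-14 / 7.6 x 10^-2)^(1/2) = 1.0 × 10^-6 M

[IO3^-] ≈ 1.0 × 10^-6 M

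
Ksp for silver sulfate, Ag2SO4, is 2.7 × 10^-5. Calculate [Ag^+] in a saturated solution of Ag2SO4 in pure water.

[Ag^+] ≈ 3.8e-2 M

Ag2SO4(s) ⇌ 2 Ag^+(aq) + SO4^2-(aq)
Ksp = [Ag^+]^2[SO4^2-]
If s mol/L of Ag2SO4 dissolves, [Ag^+] = 2s and [SO4^2-] = s.
So Ksp = (2s)^2 × s = 4s^3
Solving, s = (2.7 × 10^-5/4)^(1/3) = 1.89 × 10^-2 M
[Ag^+] = 2s = 3.8 × 10^-2 M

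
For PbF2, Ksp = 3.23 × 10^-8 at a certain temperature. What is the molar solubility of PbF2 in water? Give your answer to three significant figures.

PbF2(s) ⇌ Pb^2+ + 2 F^-
Ksp = [Pb^2+][F^-]^2
If s mol/L of PbF2 dissolves, [Pb^2+] = s and [F^-] = 2s.
Ksp = s(2s)^2 = 4s^3
Solving, s = (3.23 × 10^-8/4)^(1/3) = 2.01 × 10^-3 M

2.01 × 10^-3 M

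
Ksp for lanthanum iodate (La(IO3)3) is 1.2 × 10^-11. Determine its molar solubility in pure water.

8.2e-4 M

La(IO3)3(s) <=> La^3+(aq) + 3 IO3^-(aq)
Ksp = [La^3+][IO3^-]^3
If s mol/L of La(IO3)3 dissolves, [La^3+] = s and [IO3^-] = 3s.
So Ksp = s × (3s)^3 = 27s^4
s = (1.2 × 10^-11 / 27)^(1/4) = 8.2 × 10^-4 M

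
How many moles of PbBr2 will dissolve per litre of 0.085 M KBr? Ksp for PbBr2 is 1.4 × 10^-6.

PbBr2(s) ⇌ Pb^2+ + 2 Br^-
Ksp = [Pb^2+][Br^-]^2
Let s = moles of PbBr2 that dissolve per litre. [Pb^2+] = s, [Br^-] = 0.085 + 2s ≈ 0.085 (since Br^- from KBr dominates).
Ksp ≈ s × (0.085)^2
s = 1.9 × 10^-4 M
Check: 2s = 3.9 x 10^-4 ≪ 0.085, so the approximation is valid.

s ≈ 1.9 × 10^-4 M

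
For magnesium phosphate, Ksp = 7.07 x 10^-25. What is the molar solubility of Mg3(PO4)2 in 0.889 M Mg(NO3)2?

s = 5.02e-13 M

Mg3(PO4)2(s) ⇌ 3 Mg^2+(aq) + 2 PO4^3-(aq)
Ksp = [Mg^2+]^3[PO4^3-]^2
Let s = moles of Mg3(PO4)2 that dissolve per litre. [Mg^2+] = 0.889 + 3s ≈ 0.889, [PO4^3-] = 2s (Ksp is small, so little additional dissolves).
Ksp ≈ (0.889)^3 × (2s)^2
s = 5.02 × 10^-13 M
Check: 3s = 1.5 × 10^-12 ≪ 0.889, so the approximation is valid.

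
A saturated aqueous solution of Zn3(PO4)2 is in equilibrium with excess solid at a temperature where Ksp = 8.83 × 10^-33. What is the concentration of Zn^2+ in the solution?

Zn3(PO4)2(s) ⇌ 3 Zn^2+(aq) + 2 PO4^3-(aq)
Ksp = [Zn^2+]^3[PO4^3-]^2
Let s = molar solubility. Then [Zn^2+] = 3s and [PO4^3-] = 2s.
Substituting: Ksp = (3s)^3(2s)^2 = 108s^5
Solving, s = (8.83 × 10^-33/108)^(1/5) = 1.522 x 10^-7 M
[Zn^2+] = 3s = 4.57 x 10^-7 M

[Zn^2+] ≈ 4.57 × 10^-7 M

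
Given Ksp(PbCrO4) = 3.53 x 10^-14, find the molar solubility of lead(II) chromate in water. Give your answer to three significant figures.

1.88e-7 M

PbCrO4(s) ⇌ Pb^2+(aq) + CrO4^2-(aq)
Ksp = [Pb^2+][CrO4^2-]
If s mol/L of PbCrO4 dissolves, [Pb^2+] = s and [CrO4^2-] = s.
Ksp = s × s = s^2
s = (3.53 x 10^-14)^(1/2) = 1.88 x 10^-7 M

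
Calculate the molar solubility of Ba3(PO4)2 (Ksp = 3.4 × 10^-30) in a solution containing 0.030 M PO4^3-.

Ba3(PO4)2(s) <=> 3 Ba^2+(aq) + 2 PO4^3-(aq)
Ksp = [Ba^2+]^3[PO4^3-]^2
Let s = moles of Ba3(PO4)2 that dissolve per litre. [Ba^2+] = 3s, [PO4^3-] = 0.030 + 2s ≈ 0.030 (common-ion effect: PO4^3- is already 0.030 M).
Ksp ≈ (3s)^3 × (0.030)^2
s = 5.2 x 10^-10 M
Check: 2s = 1.0 × 10^-9 ≪ 0.030, so the approximation is valid.

s ≈ 5.2 × 10^-10 M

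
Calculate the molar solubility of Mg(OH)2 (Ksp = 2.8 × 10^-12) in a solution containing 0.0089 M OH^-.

Mg(OH)2(s) ⇌ Mg^2+ + 2 OH^-
Ksp = [Mg^2+][OH^-]^2
Let s be the molar solubility in this solution. [Mg^2+] = s, [OH^-] = 0.0089 + 2s ≈ 0.0089 (common-ion effect: OH^- is already 0.0089 M).
Ksp ≈ s × (0.0089)^2
s = 3.5 x 10^-8 M
Check: 2s = 7.1 × 10^-8 ≪ 0.0089, so the approximation is valid.

s = 3.5 x 10^-8 M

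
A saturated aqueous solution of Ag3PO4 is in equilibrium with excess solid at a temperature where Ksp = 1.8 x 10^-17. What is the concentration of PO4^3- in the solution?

[PO4^3-] ≈ 2.9 x 10^-5 M

Ag3PO4(s) ⇌ 3 Ag^+(aq) + PO4^3-(aq)
Ksp = [Ag^+]^3[PO4^3-]
If s mol/L of Ag3PO4 dissolves, [Ag^+] = 3s and [PO4^3-] = s.
Ksp = (3s)^3s = 27s^4
Solving, s = (1.8 x 10^-17/27)^(1/4) = 2.86 × 10^-5 M
[PO4^3-] = s = 2.9 x 10^-5 M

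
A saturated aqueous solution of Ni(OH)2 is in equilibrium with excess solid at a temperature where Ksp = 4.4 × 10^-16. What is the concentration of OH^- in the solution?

Ni(OH)2(s) ⇌ Ni^2+(aq) + 2 OH^-(aq)
Ksp = [Ni^2+][OH^-]^2
Let s = molar solubility. Then [Ni^2+] = s and [OH^-] = 2s.
Ksp = s(2s)^2 = 4s^3
Solving, s = (4.4 × 10^-16/4)^(1/3) = 4.79 × 10^-6 M
[OH^-] = 2s = 9.6 × 10^-6 M

9.6 × 10^-6 M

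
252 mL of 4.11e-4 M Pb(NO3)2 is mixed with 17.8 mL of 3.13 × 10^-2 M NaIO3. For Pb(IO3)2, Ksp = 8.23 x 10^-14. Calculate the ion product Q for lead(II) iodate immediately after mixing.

Q ≈ 1.64 × 10^-9

Total volume = 252 + 17.8 = 269.8 mL.
[Pb^2+] = 4.11 × 10^-4 × (252/269.8) = 3.839 x 10^-4 M
[IO3^-] = 3.13 x 10^-2 × (17.8/269.8) = 2.065 × 10^-3 M
Pb(IO3)2(s) <=> Pb^2+(aq) + 2 IO3^-(aq), so Q = [Pb^2+][IO3^-]^2
Q = (3.839 × 10^-4)(2.065 × 10^-3)^2 = 1.64 × 10^-9
Q > Ksp, so Pb(IO3)2 will precipitate.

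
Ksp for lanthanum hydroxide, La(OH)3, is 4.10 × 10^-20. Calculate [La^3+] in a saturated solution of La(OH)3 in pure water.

La(OH)3(s) ⇌ La^3+(aq) + 3 OH^-(aq)
Ksp = [La^3+][OH^-]^3
For each mole of La(OH)3 that dissolves: [La^3+] = s, [OH^-] = 3s.
Substituting: Ksp = s(3s)^3 = 27s^4
Solving, s = (4.10 × 10^-20/27)^(1/4) = 6.242 × 10^-6 M
[La^3+] = s = 6.24 × 10^-6 M

[La^3+] = 6.24 × 10^-6 M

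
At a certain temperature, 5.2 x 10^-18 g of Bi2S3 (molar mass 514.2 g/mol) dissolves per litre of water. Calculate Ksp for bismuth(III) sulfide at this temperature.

Molar solubility s = (5.2 × 10^-18 g/L) / (514.2 g/mol) = 1.01 × 10^-20 M.
Bi2S3(s) ⇌ 2 Bi^3+(aq) + 3 S^2-(aq)
For each mole of Bi2S3 that dissolves: [Bi^3+] = 2s, [S^2-] = 3s.
Ksp = [Bi^3+]^2[S^2-]^3
So Ksp = (2s)^2 × (3s)^3 = 108s^5
Ksp = 108 × (1.01 × 10^-20)^5 = 1.1 × 10^-98

Ksp ≈ 1.1e-98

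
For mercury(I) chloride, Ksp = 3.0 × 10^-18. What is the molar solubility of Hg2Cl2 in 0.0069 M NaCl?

Hg2Cl2(s) <=> Hg2^2+(aq) + 2 Cl^-(aq)
Ksp = [Hg2^2+][Cl^-]^2
Let s = moles of Hg2Cl2 that dissolve per litre. [Hg2^2+] = s, [Cl^-] = 0.0069 + 2s ≈ 0.0069 (common-ion effect: Cl^- is already 0.0069 M).
Ksp ≈ s × (0.0069)^2
s = 6.3 × 10^-14 M
Check: 2s = 1.3 × 10^-13 ≪ 0.0069, so the approximation is valid.

6.3 x 10^-14 M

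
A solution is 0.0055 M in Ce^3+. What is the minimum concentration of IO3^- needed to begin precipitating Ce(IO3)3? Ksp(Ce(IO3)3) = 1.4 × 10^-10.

Ce(IO3)3(s) <=> Ce^3+ + 3 IO3^-
Ksp = [Ce^3+][IO3^-]^3
Precipitation begins when Q = Ksp. With [Ce^3+] = 0.0055 M:
1.4 × 10^-10 = (0.0055) × [IO3^-]^3
[IO3^-] = (1.4 × 10^-10 / 5.5 x 10^-3)^(1/3) = 2.9 x 10^-3 M

[IO3^-] ≈ 2.9 x 10^-3 M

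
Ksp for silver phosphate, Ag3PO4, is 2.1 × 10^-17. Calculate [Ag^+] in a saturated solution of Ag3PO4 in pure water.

Ag3PO4(s) <=> 3 Ag^+(aq) + PO4^3-(aq)
Ksp = [Ag^+]^3[PO4^3-]
If s mol/L of Ag3PO4 dissolves, [Ag^+] = 3s and [PO4^3-] = s.
Substituting: Ksp = (3s)^3s = 27s^4
Solving, s = (2.1 × 10^-17/27)^(1/4) = 2.97 × 10^-5 M
[Ag^+] = 3s = 8.9 x 10^-5 M

[Ag^+] = 8.9 × 10^-5 M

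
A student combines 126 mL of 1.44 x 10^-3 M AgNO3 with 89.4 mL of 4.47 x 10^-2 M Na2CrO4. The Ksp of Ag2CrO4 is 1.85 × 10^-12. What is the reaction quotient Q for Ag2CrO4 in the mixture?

Total volume = 126 + 89.4 = 215.4 mL.
[Ag^+] = 1.44 × 10^-3 × (126/215.4) = 8.423 × 10^-4 M
[CrO4^2-] = 4.47 × 10^-2 × (89.4/215.4) = 1.855 × 10^-2 M
Ag2CrO4(s) ⇌ 2 Ag^+(aq) + CrO4^2-(aq), so Q = [Ag^+]^2[CrO4^2-]
Q = (8.423 × 10^-4)^2(1.855 × 10^-2) = 1.32 x 10^-8
Q > Ksp, so Ag2CrO4 will precipitate.

Q = 1.32 × 10^-8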